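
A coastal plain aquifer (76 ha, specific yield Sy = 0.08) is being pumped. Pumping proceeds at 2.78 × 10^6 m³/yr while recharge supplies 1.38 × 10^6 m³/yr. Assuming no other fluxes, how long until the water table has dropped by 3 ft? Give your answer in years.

t ≈ 0.0397 years

A = 76 ha = 7.6 × 10^5 m²
Δh = 3 ft = 0.9144 m
ΔV = Sy × A × Δh = 0.08 × 7.6 × 10^5 × 0.9144 = 55600 m³
Net withdrawal = 2.78 × 10^6 − 1.38 × 10^6 = 1.4 × 10^6 m³/yr = 3836 m³/d
t = ΔV / Q = 55600 m³ / 3836 m³/d = 14.49 d
t = 14.49 d ≈ 0.03971 years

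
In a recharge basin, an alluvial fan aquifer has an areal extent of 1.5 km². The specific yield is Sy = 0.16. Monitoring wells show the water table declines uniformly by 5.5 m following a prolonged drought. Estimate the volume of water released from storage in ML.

ΔV ≈ 1320 ML

A = 1.5 km² = 1.5 × 10^6 m²
ΔV = Sy × A × Δh = 0.16 × 1.5 × 10^6 m² × 5.5 m = 1.32 × 10^6 m³
ΔV = 1.32 × 10^6 m³ = 1320 ML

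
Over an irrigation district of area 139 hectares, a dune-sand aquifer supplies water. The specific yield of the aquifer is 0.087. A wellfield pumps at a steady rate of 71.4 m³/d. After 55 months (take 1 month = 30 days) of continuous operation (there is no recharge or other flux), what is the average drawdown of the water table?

Δh ≈ 0.974 m

A = 139 hectares = 1.39 × 10^6 m²
t = 55 months = 1650 d
ΔV = Q × t = 71.4 m³/d × 1650 d = 1.178 × 10^5 m³
Δh = ΔV / (Sy × A) = 1.178 × 10^5 / (0.087 × 1.39 × 10^6) = 0.9742 m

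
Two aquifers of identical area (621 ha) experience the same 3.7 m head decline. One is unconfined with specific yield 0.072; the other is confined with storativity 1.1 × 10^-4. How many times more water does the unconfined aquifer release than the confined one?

ΔV_u / ΔV_c ≈ 655

A = 621 ha = 6.21 × 10^6 m²
Unconfined: ΔV_u = Sy × A × Δh = 0.072 × 6.21 × 10^6 × 3.7 = 1.654 × 10^6 m³
Confined: ΔV_c = S × A × Δh = 1.1 × 10^-4 × 6.21 × 10^6 × 3.7 = 2527 m³
Ratio = ΔV_u / ΔV_c = Sy / S = 0.072 / 1.1 × 10^-4 = 654.5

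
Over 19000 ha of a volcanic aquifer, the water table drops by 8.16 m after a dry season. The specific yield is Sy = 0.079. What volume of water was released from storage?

ΔV ≈ 1.22 × 10^8 m³

A = 19000 ha = 1.9 × 10^8 m²
ΔV = Sy × A × Δh = 0.079 × 1.9 × 10^8 m² × 8.16 m = 1.225 × 10^8 m³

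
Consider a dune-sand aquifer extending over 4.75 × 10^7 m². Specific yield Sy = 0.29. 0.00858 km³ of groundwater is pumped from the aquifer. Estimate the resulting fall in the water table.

Δh ≈ 0.623 m

ΔV = 0.00858 km³ = 8.58 × 10^6 m³
Δh = ΔV / (Sy × A) = 8.58 × 10^6 m³ / (0.29 × 4.75 × 10^7 m²) = 0.6229 m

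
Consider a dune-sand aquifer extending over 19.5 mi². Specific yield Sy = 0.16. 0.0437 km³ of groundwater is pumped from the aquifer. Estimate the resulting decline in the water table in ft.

Δh ≈ 17.7 ft

A = 19.5 mi² = 5.05 × 10^7 m²
ΔV = 0.0437 km³ = 4.37 × 10^7 m³
Δh = ΔV / (Sy × A) = 4.37 × 10^7 m³ / (0.16 × 5.05 × 10^7 m²) = 5.408 m
Δh = 5.408 m = 17.74 ft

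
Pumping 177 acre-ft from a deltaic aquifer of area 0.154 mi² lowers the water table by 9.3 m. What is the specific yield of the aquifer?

A = 0.154 mi² = 3.989 × 10^5 m²
ΔV = 177 acre-ft = 2.183 × 10^5 m³
Sy = ΔV / (A × Δh) = 2.183 × 10^5 m³ / (3.989 × 10^5 m² × 9.3 m) = 0.05886

Sy ≈ 0.059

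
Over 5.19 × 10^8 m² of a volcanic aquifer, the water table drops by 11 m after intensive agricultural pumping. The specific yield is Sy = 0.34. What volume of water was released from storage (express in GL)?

ΔV = Sy × A × Δh = 0.34 × 5.19 × 10^8 m² × 11 m = 1.941 × 10^9 m³
ΔV = 1.941 × 10^9 m³ = 1941 GL

ΔV ≈ 1940 GL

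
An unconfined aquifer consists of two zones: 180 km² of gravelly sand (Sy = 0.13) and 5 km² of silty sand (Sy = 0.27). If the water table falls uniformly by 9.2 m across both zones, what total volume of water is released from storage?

ΔV ≈ 2.28 × 10^8 m³

A₁ = 180 km² = 1.8 × 10^8 m²; A₂ = 5 km² = 5 × 10^6 m²
ΔV₁ = 0.13 × 1.8 × 10^8 × 9.2 = 2.153 × 10^8 m³
ΔV₂ = 0.27 × 5 × 10^6 × 9.2 = 1.242 × 10^7 m³
ΔV = ΔV₁ + ΔV₂ = 2.277 × 10^8 m³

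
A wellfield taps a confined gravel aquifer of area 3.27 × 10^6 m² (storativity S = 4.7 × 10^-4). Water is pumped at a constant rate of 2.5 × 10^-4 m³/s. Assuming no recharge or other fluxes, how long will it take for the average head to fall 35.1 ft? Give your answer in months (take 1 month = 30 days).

t ≈ 25.4 months

Δh = 35.1 ft = 10.7 m
ΔV = S × A × Δh = 4.7 × 10^-4 × 3.27 × 10^6 × 10.7 = 16440 m³
Q = 2.5 × 10^-4 m³/s = 21.6 m³/d
t = ΔV / Q = 16440 m³ / 21.6 m³/d = 761.2 d
t = 761.2 d ≈ 25.37 months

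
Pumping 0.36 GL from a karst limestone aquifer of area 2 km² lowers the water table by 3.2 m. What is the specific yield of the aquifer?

A = 2 km² = 2 × 10^6 m²
ΔV = 0.36 GL = 3.6 × 10^5 m³
Sy = ΔV / (A × Δh) = 3.6 × 10^5 m³ / (2 × 10^6 m² × 3.2 m) = 0.05625

Sy ≈ 0.056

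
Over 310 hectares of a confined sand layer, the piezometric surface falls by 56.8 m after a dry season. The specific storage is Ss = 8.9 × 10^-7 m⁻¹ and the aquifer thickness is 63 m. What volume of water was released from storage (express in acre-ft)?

S = Ss × b = 8.9 × 10^-7 m⁻¹ × 63 m = 5.607 × 10^-5
A = 310 hectares = 3.1 × 10^6 m²
ΔV = S × A × Δh = 5.607 × 10^-5 × 3.1 × 10^6 m² × 56.8 m = 9873 m³
ΔV = 9873 m³ = 8.004 acre-ft

ΔV ≈ 8 acre-ft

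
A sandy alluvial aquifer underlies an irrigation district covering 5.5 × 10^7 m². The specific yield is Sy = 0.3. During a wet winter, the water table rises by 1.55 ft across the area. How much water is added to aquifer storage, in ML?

ΔV ≈ 7800 ML

Δh = 1.55 ft = 0.4724 m
ΔV = Sy × A × Δh = 0.3 × 5.5 × 10^7 m² × 0.4724 m = 7.795 × 10^6 m³
ΔV = 7.795 × 10^6 m³ = 7795 ML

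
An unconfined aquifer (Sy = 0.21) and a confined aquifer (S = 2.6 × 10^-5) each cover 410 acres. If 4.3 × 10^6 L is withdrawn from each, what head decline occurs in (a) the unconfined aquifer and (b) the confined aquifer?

Δh_u ≈ 0.0123 m; Δh_c ≈ 99.7 m

A = 410 acres = 1.659 × 10^6 m²
ΔV = 4.3 × 10^6 L = 4300 m³
Unconfined: Δh_u = ΔV/(Sy·A) = 4300/(0.21 × 1.659 × 10^6) = 0.01234 m
Confined: Δh_c = ΔV/(S·A) = 4300/(2.6 × 10^-5 × 1.659 × 10^6) = 99.68 m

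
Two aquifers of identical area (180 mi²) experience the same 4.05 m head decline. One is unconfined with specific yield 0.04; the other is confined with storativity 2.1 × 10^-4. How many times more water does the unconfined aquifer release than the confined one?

A = 180 mi² = 4.662 × 10^8 m²
Unconfined: ΔV_u = Sy × A × Δh = 0.04 × 4.662 × 10^8 × 4.05 = 7.552 × 10^7 m³
Confined: ΔV_c = S × A × Δh = 2.1 × 10^-4 × 4.662 × 10^8 × 4.05 = 3.965 × 10^5 m³
Ratio = ΔV_u / ΔV_c = Sy / S = 0.04 / 2.1 × 10^-4 = 190.5

ΔV_u / ΔV_c ≈ 190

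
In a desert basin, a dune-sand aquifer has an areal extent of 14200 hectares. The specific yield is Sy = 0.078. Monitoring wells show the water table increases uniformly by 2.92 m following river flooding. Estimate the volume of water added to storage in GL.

ΔV ≈ 32.3 GL

A = 14200 hectares = 1.42 × 10^8 m²
ΔV = Sy × A × Δh = 0.078 × 1.42 × 10^8 m² × 2.92 m = 3.234 × 10^7 m³
ΔV = 3.234 × 10^7 m³ = 32.34 GL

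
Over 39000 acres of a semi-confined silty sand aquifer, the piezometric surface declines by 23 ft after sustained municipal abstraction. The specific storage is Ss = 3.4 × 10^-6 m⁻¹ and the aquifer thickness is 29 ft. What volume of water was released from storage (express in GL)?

ΔV ≈ 0.0333 GL

b = 29 ft = 8.839 m
S = Ss × b = 3.4 × 10^-6 m⁻¹ × 8.839 m = 3.005 × 10^-5
A = 39000 acres = 1.578 × 10^8 m²
Δh = 23 ft = 7.01 m
ΔV = S × A × Δh = 3.005 × 10^-5 × 1.578 × 10^8 m² × 7.01 m = 33250 m³
ΔV = 33250 m³ = 0.03325 GL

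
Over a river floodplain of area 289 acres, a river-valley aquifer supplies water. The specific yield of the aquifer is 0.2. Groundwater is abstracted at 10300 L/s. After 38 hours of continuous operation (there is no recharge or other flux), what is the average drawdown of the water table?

A = 289 acres = 1.17 × 10^6 m²
Q = 10300 L/s = 8.899 × 10^5 m³/d
t = 38 hours = 1.583 d
ΔV = Q × t = 8.899 × 10^5 m³/d × 1.583 d = 1.409 × 10^6 m³
Δh = ΔV / (Sy × A) = 1.409 × 10^6 / (0.2 × 1.17 × 10^6) = 6.024 m

Δh ≈ 6.02 m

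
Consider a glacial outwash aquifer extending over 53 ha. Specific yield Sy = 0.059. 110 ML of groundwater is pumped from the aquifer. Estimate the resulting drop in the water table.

A = 53 ha = 5.3 × 10^5 m²
ΔV = 110 ML = 1.1 × 10^5 m³
Δh = ΔV / (Sy × A) = 1.1 × 10^5 m³ / (0.059 × 5.3 × 10^5 m²) = 3.518 m

Δh ≈ 3.52 m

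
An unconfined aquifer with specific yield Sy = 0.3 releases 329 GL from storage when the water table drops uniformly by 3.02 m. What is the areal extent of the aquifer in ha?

A ≈ 36300 ha

ΔV = 329 GL = 3.29 × 10^8 m³
A = ΔV / (Sy × Δh) = 3.29 × 10^8 / (0.3 × 3.02) = 3.631 × 10^8 m²
A = 3.631 × 10^8 m² = 36310 ha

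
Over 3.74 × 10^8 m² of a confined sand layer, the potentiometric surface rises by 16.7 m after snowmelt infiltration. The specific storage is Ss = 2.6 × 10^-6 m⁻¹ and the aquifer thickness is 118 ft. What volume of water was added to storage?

ΔV ≈ 5.84 × 10^5 m³

b = 118 ft = 35.97 m
S = Ss × b = 2.6 × 10^-6 m⁻¹ × 35.97 m = 9.351 × 10^-5
ΔV = S × A × Δh = 9.351 × 10^-5 × 3.74 × 10^8 m² × 16.7 m = 5.841 × 10^5 m³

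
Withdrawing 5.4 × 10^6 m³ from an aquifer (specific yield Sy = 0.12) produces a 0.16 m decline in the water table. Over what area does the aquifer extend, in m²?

A ≈ 2.81 × 10^8 m²

A = ΔV / (Sy × Δh) = 5.4 × 10^6 / (0.12 × 0.16) = 2.812 × 10^8 m²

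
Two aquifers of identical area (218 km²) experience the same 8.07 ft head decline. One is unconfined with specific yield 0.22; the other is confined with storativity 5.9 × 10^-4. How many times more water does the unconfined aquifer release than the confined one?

ΔV_u / ΔV_c ≈ 373

A = 218 km² = 2.18 × 10^8 m²
Δh = 8.07 ft = 2.46 m
Unconfined: ΔV_u = Sy × A × Δh = 0.22 × 2.18 × 10^8 × 2.46 = 1.18 × 10^8 m³
Confined: ΔV_c = S × A × Δh = 5.9 × 10^-4 × 2.18 × 10^8 × 2.46 = 3.164 × 10^5 m³
Ratio = ΔV_u / ΔV_c = Sy / S = 0.22 / 5.9 × 10^-4 = 372.9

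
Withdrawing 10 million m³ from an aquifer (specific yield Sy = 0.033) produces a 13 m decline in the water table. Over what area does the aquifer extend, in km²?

ΔV = 10 million m³ = 1 × 10^7 m³
A = ΔV / (Sy × Δh) = 1 × 10^7 / (0.033 × 13) = 2.331 × 10^7 m²
A = 2.331 × 10^7 m² = 23.31 km²

A ≈ 23.3 km²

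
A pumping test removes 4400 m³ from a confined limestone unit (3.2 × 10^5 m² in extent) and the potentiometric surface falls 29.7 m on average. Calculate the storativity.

S = ΔV / (A × Δh) = 4400 m³ / (3.2 × 10^5 m² × 29.7 m) = 4.63 × 10^-4

S ≈ 4.6 × 10^-4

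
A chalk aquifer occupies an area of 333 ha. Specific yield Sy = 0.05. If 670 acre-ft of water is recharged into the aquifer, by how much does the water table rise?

Δh ≈ 4.96 m

A = 333 ha = 3.33 × 10^6 m²
ΔV = 670 acre-ft = 8.264 × 10^5 m³
Δh = ΔV / (Sy × A) = 8.264 × 10^5 m³ / (0.05 × 3.33 × 10^6 m²) = 4.964 m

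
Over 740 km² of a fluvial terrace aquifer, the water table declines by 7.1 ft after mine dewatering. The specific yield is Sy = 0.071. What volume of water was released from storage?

A = 740 km² = 7.4 × 10^8 m²
Δh = 7.1 ft = 2.164 m
ΔV = Sy × A × Δh = 0.071 × 7.4 × 10^8 m² × 2.164 m = 1.137 × 10^8 m³

ΔV ≈ 1.14 × 10^8 m³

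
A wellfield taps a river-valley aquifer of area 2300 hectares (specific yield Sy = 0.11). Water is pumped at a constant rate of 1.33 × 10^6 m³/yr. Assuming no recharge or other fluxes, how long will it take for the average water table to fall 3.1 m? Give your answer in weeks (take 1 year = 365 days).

t ≈ 307 weeks

A = 2300 hectares = 2.3 × 10^7 m²
ΔV = Sy × A × Δh = 0.11 × 2.3 × 10^7 × 3.1 = 7.843 × 10^6 m³
Q = 1.33 × 10^6 m³/yr = 3644 m³/d
t = ΔV / Q = 7.843 × 10^6 m³ / 3644 m³/d = 2152 d
t = 2152 d ≈ 307.5 weeks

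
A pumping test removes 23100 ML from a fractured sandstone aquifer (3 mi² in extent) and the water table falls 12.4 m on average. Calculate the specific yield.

A = 3 mi² = 7.77 × 10^6 m²
ΔV = 23100 ML = 2.31 × 10^7 m³
Sy = ΔV / (A × Δh) = 2.31 × 10^7 m³ / (7.77 × 10^6 m² × 12.4 m) = 0.2398

Sy ≈ 0.24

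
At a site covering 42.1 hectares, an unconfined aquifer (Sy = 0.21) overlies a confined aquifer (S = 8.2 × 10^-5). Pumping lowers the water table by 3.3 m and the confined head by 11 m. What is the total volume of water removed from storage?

ΔV ≈ 2.92 × 10^5 m³

A = 42.1 hectares = 4.21 × 10^5 m²
Unconfined: ΔV_u = Sy × A × Δh_u = 0.21 × 4.21 × 10^5 × 3.3 = 2.918 × 10^5 m³
Confined: ΔV_c = S × A × Δh_c = 8.2 × 10^-5 × 4.21 × 10^5 × 11 = 379.7 m³
Total ΔV = 2.918 × 10^5 + 379.7 = 2.921 × 10^5 m³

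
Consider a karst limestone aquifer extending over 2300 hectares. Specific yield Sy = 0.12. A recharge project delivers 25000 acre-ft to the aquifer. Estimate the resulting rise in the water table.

A = 2300 hectares = 2.3 × 10^7 m²
ΔV = 25000 acre-ft = 3.084 × 10^7 m³
Δh = ΔV / (Sy × A) = 3.084 × 10^7 m³ / (0.12 × 2.3 × 10^7 m²) = 11.17 m

Δh ≈ 11.2 m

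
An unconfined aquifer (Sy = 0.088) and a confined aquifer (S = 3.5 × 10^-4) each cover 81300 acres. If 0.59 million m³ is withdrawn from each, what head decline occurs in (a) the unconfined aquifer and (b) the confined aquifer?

Δh_u ≈ 0.0204 m; Δh_c ≈ 5.12 m

A = 81300 acres = 3.29 × 10^8 m²
ΔV = 0.59 million m³ = 5.9 × 10^5 m³
Unconfined: Δh_u = ΔV/(Sy·A) = 5.9 × 10^5/(0.088 × 3.29 × 10^8) = 0.02038 m
Confined: Δh_c = ΔV/(S·A) = 5.9 × 10^5/(3.5 × 10^-4 × 3.29 × 10^8) = 5.124 m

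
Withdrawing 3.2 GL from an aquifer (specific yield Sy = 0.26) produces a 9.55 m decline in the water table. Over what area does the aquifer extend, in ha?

ΔV = 3.2 GL = 3.2 × 10^6 m³
A = ΔV / (Sy × Δh) = 3.2 × 10^6 / (0.26 × 9.55) = 1.289 × 10^6 m²
A = 1.289 × 10^6 m² = 128.9 ha

A ≈ 129 ha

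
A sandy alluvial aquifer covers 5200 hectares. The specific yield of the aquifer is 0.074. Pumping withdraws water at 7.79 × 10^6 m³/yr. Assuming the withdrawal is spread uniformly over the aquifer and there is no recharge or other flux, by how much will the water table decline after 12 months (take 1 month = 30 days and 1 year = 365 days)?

Δh ≈ 2 m

A = 5200 hectares = 5.2 × 10^7 m²
Q = 7.79 × 10^6 m³/yr = 21340 m³/d
t = 12 months = 360 d
ΔV = Q × t = 21340 m³/d × 360 d = 7.683 × 10^6 m³
Δh = ΔV / (Sy × A) = 7.683 × 10^6 / (0.074 × 5.2 × 10^7) = 1.997 m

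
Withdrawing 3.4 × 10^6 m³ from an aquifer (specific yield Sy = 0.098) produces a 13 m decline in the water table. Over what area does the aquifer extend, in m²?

A = ΔV / (Sy × Δh) = 3.4 × 10^6 / (0.098 × 13) = 2.669 × 10^6 m²

A ≈ 2.67 × 10^6 m²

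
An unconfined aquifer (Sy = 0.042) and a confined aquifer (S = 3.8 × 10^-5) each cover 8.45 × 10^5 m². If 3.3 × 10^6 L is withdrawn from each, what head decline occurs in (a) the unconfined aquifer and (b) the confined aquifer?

Δh_u ≈ 0.093 m; Δh_c ≈ 103 m

ΔV = 3.3 × 10^6 L = 3300 m³
Unconfined: Δh_u = ΔV/(Sy·A) = 3300/(0.042 × 8.45 × 10^5) = 0.09298 m
Confined: Δh_c = ΔV/(S·A) = 3300/(3.8 × 10^-5 × 8.45 × 10^5) = 102.8 m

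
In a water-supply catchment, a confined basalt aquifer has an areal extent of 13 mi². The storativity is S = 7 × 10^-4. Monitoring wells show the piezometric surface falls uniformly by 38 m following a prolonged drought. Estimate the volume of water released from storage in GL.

ΔV ≈ 0.896 GL

A = 13 mi² = 3.367 × 10^7 m²
ΔV = S × A × Δh = 7 × 10^-4 × 3.367 × 10^7 m² × 38 m = 8.956 × 10^5 m³
ΔV = 8.956 × 10^5 m³ = 0.8956 GL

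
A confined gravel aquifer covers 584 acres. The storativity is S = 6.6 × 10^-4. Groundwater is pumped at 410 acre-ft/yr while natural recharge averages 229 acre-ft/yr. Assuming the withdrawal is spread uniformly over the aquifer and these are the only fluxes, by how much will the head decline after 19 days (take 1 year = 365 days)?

Δh ≈ 7.45 m

A = 584 acres = 2.363 × 10^6 m²
Net abstraction = 410 − 229 = 181 acre-ft/yr
Q_net = 181 acre-ft/yr = 611.7 m³/d
ΔV = Q × t = 611.7 m³/d × 19 d = 11620 m³
Δh = ΔV / (S × A) = 11620 / (6.6 × 10^-4 × 2.363 × 10^6) = 7.451 m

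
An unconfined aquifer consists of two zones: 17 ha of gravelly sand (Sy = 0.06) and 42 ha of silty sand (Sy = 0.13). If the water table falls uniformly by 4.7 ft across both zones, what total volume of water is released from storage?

A₁ = 17 ha = 1.7 × 10^5 m²; A₂ = 42 ha = 4.2 × 10^5 m²
Δh = 4.7 ft = 1.433 m
ΔV₁ = 0.06 × 1.7 × 10^5 × 1.433 = 14610 m³
ΔV₂ = 0.13 × 4.2 × 10^5 × 1.433 = 78220 m³
ΔV = ΔV₁ + ΔV₂ = 92830 m³

ΔV ≈ 92800 m³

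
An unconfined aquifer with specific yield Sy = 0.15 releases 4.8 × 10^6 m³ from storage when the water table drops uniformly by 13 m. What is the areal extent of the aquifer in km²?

A = ΔV / (Sy × Δh) = 4.8 × 10^6 / (0.15 × 13) = 2.462 × 10^6 m²
A = 2.462 × 10^6 m² = 2.462 km²

A ≈ 2.46 km²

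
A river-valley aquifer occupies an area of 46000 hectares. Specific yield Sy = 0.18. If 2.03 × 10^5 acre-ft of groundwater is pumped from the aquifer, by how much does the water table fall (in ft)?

A = 46000 hectares = 4.6 × 10^8 m²
ΔV = 2.03 × 10^5 acre-ft = 2.504 × 10^8 m³
Δh = ΔV / (Sy × A) = 2.504 × 10^8 m³ / (0.18 × 4.6 × 10^8 m²) = 3.024 m
Δh = 3.024 m = 9.922 ft

Δh ≈ 9.92 ft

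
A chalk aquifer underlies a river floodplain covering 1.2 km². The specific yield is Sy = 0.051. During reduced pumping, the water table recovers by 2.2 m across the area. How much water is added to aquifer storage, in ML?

ΔV ≈ 135 ML

A = 1.2 km² = 1.2 × 10^6 m²
ΔV = Sy × A × Δh = 0.051 × 1.2 × 10^6 m² × 2.2 m = 1.346 × 10^5 m³
ΔV = 1.346 × 10^5 m³ = 134.6 ML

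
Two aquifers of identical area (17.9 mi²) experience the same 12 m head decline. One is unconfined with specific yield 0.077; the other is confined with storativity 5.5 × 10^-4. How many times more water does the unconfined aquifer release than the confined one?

A = 17.9 mi² = 4.636 × 10^7 m²
Unconfined: ΔV_u = Sy × A × Δh = 0.077 × 4.636 × 10^7 × 12 = 4.284 × 10^7 m³
Confined: ΔV_c = S × A × Δh = 5.5 × 10^-4 × 4.636 × 10^7 × 12 = 3.06 × 10^5 m³
Ratio = ΔV_u / ΔV_c = Sy / S = 0.077 / 5.5 × 10^-4 = 140

ΔV_u / ΔV_c ≈ 140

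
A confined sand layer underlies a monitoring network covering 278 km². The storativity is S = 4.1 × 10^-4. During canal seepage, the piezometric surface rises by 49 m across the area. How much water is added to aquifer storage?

A = 278 km² = 2.78 × 10^8 m²
ΔV = S × A × Δh = 4.1 × 10^-4 × 2.78 × 10^8 m² × 49 m = 5.585 × 10^6 m³

ΔV ≈ 5.59 × 10^6 m³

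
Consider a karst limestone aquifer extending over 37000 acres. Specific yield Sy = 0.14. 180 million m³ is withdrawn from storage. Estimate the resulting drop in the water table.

Δh ≈ 8.59 m

A = 37000 acres = 1.497 × 10^8 m²
ΔV = 180 million m³ = 1.8 × 10^8 m³
Δh = ΔV / (Sy × A) = 1.8 × 10^8 m³ / (0.14 × 1.497 × 10^8 m²) = 8.587 m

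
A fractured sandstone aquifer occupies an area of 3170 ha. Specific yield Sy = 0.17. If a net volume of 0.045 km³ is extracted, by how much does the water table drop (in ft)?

Δh ≈ 27.4 ft

A = 3170 ha = 3.17 × 10^7 m²
ΔV = 0.045 km³ = 4.5 × 10^7 m³
Δh = ΔV / (Sy × A) = 4.5 × 10^7 m³ / (0.17 × 3.17 × 10^7 m²) = 8.35 m
Δh = 8.35 m = 27.4 ft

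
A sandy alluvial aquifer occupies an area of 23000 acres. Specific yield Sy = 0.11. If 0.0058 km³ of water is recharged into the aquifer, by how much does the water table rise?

A = 23000 acres = 9.308 × 10^7 m²
ΔV = 0.0058 km³ = 5.8 × 10^6 m³
Δh = ΔV / (Sy × A) = 5.8 × 10^6 m³ / (0.11 × 9.308 × 10^7 m²) = 0.5665 m

Δh ≈ 0.566 m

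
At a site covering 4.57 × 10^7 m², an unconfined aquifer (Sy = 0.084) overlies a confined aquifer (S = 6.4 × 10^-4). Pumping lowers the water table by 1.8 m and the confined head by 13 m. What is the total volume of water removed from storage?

Unconfined: ΔV_u = Sy × A × Δh_u = 0.084 × 4.57 × 10^7 × 1.8 = 6.91 × 10^6 m³
Confined: ΔV_c = S × A × Δh_c = 6.4 × 10^-4 × 4.57 × 10^7 × 13 = 3.802 × 10^5 m³
Total ΔV = 6.91 × 10^6 + 3.802 × 10^5 = 7.29 × 10^6 m³

ΔV ≈ 7.29 × 10^6 m³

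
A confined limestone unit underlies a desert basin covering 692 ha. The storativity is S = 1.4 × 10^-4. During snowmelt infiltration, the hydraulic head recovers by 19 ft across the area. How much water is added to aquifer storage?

A = 692 ha = 6.92 × 10^6 m²
Δh = 19 ft = 5.791 m
ΔV = S × A × Δh = 1.4 × 10^-4 × 6.92 × 10^6 m² × 5.791 m = 5611 m³

ΔV ≈ 5610 m³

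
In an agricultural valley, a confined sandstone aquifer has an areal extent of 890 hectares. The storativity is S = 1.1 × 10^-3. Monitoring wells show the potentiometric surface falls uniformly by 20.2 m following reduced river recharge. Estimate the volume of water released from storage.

ΔV ≈ 1.98 × 10^5 m³

A = 890 hectares = 8.9 × 10^6 m²
ΔV = S × A × Δh = 0.0011 × 8.9 × 10^6 m² × 20.2 m = 1.978 × 10^5 m³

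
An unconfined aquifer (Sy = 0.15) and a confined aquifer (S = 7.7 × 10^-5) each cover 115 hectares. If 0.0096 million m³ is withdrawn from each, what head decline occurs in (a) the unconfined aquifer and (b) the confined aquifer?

A = 115 hectares = 1.15 × 10^6 m²
ΔV = 0.0096 million m³ = 9600 m³
Unconfined: Δh_u = ΔV/(Sy·A) = 9600/(0.15 × 1.15 × 10^6) = 0.05565 m
Confined: Δh_c = ΔV/(S·A) = 9600/(7.7 × 10^-5 × 1.15 × 10^6) = 108.4 m

Δh_u ≈ 0.0557 m; Δh_c ≈ 108 m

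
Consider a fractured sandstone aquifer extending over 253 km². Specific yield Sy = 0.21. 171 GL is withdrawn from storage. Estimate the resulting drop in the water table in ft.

Δh ≈ 10.6 ft

A = 253 km² = 2.53 × 10^8 m²
ΔV = 171 GL = 1.71 × 10^8 m³
Δh = ΔV / (Sy × A) = 1.71 × 10^8 m³ / (0.21 × 2.53 × 10^8 m²) = 3.219 m
Δh = 3.219 m = 10.56 ft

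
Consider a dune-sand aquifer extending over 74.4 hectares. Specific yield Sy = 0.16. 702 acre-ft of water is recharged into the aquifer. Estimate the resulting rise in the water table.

A = 74.4 hectares = 7.44 × 10^5 m²
ΔV = 702 acre-ft = 8.659 × 10^5 m³
Δh = ΔV / (Sy × A) = 8.659 × 10^5 m³ / (0.16 × 7.44 × 10^5 m²) = 7.274 m

Δh ≈ 7.27 m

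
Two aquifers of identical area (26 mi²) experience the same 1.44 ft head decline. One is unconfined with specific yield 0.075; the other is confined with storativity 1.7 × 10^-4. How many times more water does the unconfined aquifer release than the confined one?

A = 26 mi² = 6.734 × 10^7 m²
Δh = 1.44 ft = 0.4389 m
Unconfined: ΔV_u = Sy × A × Δh = 0.075 × 6.734 × 10^7 × 0.4389 = 2.217 × 10^6 m³
Confined: ΔV_c = S × A × Δh = 1.7 × 10^-4 × 6.734 × 10^7 × 0.4389 = 5025 m³
Ratio = ΔV_u / ΔV_c = Sy / S = 0.075 / 1.7 × 10^-4 = 441.2

ΔV_u / ΔV_c ≈ 441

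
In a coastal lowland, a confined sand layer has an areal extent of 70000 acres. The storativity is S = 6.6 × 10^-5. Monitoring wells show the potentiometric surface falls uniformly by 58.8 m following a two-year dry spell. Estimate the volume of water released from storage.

A = 70000 acres = 2.833 × 10^8 m²
ΔV = S × A × Δh = 6.6 × 10^-5 × 2.833 × 10^8 m² × 58.8 m = 1.099 × 10^6 m³

ΔV ≈ 1.1 × 10^6 m³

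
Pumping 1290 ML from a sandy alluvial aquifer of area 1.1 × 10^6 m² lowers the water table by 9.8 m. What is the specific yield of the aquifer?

Sy ≈ 0.12

ΔV = 1290 ML = 1.29 × 10^6 m³
Sy = ΔV / (A × Δh) = 1.29 × 10^6 m³ / (1.1 × 10^6 m² × 9.8 m) = 0.1197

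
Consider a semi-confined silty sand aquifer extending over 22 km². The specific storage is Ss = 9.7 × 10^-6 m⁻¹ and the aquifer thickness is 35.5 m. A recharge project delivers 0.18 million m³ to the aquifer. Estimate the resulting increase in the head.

Δh ≈ 23.8 m

S = Ss × b = 9.7 × 10^-6 m⁻¹ × 35.5 m = 3.443 × 10^-4
A = 22 km² = 2.2 × 10^7 m²
ΔV = 0.18 million m³ = 1.8 × 10^5 m³
Δh = ΔV / (S × A) = 1.8 × 10^5 m³ / (3.443 × 10^-4 × 2.2 × 10^7 m²) = 23.76 m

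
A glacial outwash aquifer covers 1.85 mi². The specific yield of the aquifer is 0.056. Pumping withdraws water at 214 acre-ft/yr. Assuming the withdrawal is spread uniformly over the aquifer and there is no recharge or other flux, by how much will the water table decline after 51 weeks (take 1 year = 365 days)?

A = 1.85 mi² = 4.791 × 10^6 m²
Q = 214 acre-ft/yr = 723.2 m³/d
t = 51 weeks = 357 d
ΔV = Q × t = 723.2 m³/d × 357 d = 2.582 × 10^5 m³
Δh = ΔV / (Sy × A) = 2.582 × 10^5 / (0.056 × 4.791 × 10^6) = 0.9622 m

Δh ≈ 0.962 m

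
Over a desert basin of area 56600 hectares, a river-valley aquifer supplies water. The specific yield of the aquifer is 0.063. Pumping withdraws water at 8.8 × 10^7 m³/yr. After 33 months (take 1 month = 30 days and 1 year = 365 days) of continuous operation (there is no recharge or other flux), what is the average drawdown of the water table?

Δh ≈ 6.69 m

A = 56600 hectares = 5.66 × 10^8 m²
Q = 8.8 × 10^7 m³/yr = 2.411 × 10^5 m³/d
t = 33 months = 990 d
ΔV = Q × t = 2.411 × 10^5 m³/d × 990 d = 2.387 × 10^8 m³
Δh = ΔV / (Sy × A) = 2.387 × 10^8 / (0.063 × 5.66 × 10^8) = 6.694 m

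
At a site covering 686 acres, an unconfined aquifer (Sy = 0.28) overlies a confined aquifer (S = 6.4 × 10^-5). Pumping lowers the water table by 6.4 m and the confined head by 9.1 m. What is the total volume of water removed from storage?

A = 686 acres = 2.776 × 10^6 m²
Unconfined: ΔV_u = Sy × A × Δh_u = 0.28 × 2.776 × 10^6 × 6.4 = 4.975 × 10^6 m³
Confined: ΔV_c = S × A × Δh_c = 6.4 × 10^-5 × 2.776 × 10^6 × 9.1 = 1617 m³
Total ΔV = 4.975 × 10^6 + 1617 = 4.976 × 10^6 m³

ΔV ≈ 4.98 × 10^6 m³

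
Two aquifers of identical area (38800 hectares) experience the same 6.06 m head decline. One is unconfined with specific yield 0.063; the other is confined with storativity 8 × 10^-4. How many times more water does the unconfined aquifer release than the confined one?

ΔV_u / ΔV_c ≈ 78.8

A = 38800 hectares = 3.88 × 10^8 m²
Unconfined: ΔV_u = Sy × A × Δh = 0.063 × 3.88 × 10^8 × 6.06 = 1.481 × 10^8 m³
Confined: ΔV_c = S × A × Δh = 8 × 10^-4 × 3.88 × 10^8 × 6.06 = 1.881 × 10^6 m³
Ratio = ΔV_u / ΔV_c = Sy / S = 0.063 / 8 × 10^-4 = 78.75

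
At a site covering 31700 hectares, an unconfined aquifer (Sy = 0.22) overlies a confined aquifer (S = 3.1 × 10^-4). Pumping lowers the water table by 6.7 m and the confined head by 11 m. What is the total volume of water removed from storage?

ΔV ≈ 4.68 × 10^8 m³

A = 31700 hectares = 3.17 × 10^8 m²
Unconfined: ΔV_u = Sy × A × Δh_u = 0.22 × 3.17 × 10^8 × 6.7 = 4.673 × 10^8 m³
Confined: ΔV_c = S × A × Δh_c = 3.1 × 10^-4 × 3.17 × 10^8 × 11 = 1.081 × 10^6 m³
Total ΔV = 4.673 × 10^8 + 1.081 × 10^6 = 4.683 × 10^8 m³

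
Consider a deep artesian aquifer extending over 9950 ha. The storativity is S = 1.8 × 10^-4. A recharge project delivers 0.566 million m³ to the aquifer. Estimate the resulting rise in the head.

A = 9950 ha = 9.95 × 10^7 m²
ΔV = 0.566 million m³ = 5.66 × 10^5 m³
Δh = ΔV / (S × A) = 5.66 × 10^5 m³ / (1.8 × 10^-4 × 9.95 × 10^7 m²) = 31.6 m

Δh ≈ 31.6 m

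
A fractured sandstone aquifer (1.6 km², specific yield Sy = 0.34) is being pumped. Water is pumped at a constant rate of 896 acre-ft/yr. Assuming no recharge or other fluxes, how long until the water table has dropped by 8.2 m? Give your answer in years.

A = 1.6 km² = 1.6 × 10^6 m²
ΔV = Sy × A × Δh = 0.34 × 1.6 × 10^6 × 8.2 = 4.461 × 10^6 m³
Q = 896 acre-ft/yr = 3028 m³/d
t = ΔV / Q = 4.461 × 10^6 m³ / 3028 m³/d = 1473 d
t = 1473 d ≈ 4.036 years

t ≈ 4.04 years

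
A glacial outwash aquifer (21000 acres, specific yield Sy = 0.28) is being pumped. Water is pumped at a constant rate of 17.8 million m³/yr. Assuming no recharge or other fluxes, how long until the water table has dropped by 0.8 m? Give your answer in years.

t ≈ 1.07 years

A = 21000 acres = 8.498 × 10^7 m²
ΔV = Sy × A × Δh = 0.28 × 8.498 × 10^7 × 0.8 = 1.904 × 10^7 m³
Q = 17.8 million m³/yr = 48770 m³/d
t = ΔV / Q = 1.904 × 10^7 m³ / 48770 m³/d = 390.4 d
t = 390.4 d ≈ 1.069 years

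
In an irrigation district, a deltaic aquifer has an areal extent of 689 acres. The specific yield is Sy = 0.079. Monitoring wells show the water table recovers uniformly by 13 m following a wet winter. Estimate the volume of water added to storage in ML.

ΔV ≈ 2860 ML

A = 689 acres = 2.788 × 10^6 m²
ΔV = Sy × A × Δh = 0.079 × 2.788 × 10^6 m² × 13 m = 2.864 × 10^6 m³
ΔV = 2.864 × 10^6 m³ = 2864 ML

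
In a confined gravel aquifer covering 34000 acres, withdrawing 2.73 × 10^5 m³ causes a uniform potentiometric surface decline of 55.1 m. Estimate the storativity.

S ≈ 3.6 × 10^-5

A = 34000 acres = 1.376 × 10^8 m²
S = ΔV / (A × Δh) = 2.73 × 10^5 m³ / (1.376 × 10^8 m² × 55.1 m) = 3.601 × 10^-5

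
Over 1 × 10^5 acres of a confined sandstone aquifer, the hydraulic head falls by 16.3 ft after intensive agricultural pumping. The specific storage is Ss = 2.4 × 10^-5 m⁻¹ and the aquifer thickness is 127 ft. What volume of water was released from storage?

b = 127 ft = 38.71 m
S = Ss × b = 2.4 × 10^-5 m⁻¹ × 38.71 m = 9.29 × 10^-4
A = 1 × 10^5 acres = 4.047 × 10^8 m²
Δh = 16.3 ft = 4.968 m
ΔV = S × A × Δh = 9.29 × 10^-4 × 4.047 × 10^8 m² × 4.968 m = 1.868 × 10^6 m³

ΔV ≈ 1.87 × 10^6 m³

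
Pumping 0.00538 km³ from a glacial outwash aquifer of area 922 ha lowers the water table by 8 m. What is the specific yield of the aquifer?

A = 922 ha = 9.22 × 10^6 m²
ΔV = 0.00538 km³ = 5.38 × 10^6 m³
Sy = ΔV / (A × Δh) = 5.38 × 10^6 m³ / (9.22 × 10^6 m² × 8 m) = 0.07294

Sy ≈ 0.073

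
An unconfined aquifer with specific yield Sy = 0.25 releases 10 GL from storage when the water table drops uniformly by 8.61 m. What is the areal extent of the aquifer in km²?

ΔV = 10 GL = 1 × 10^7 m³
A = ΔV / (Sy × Δh) = 1 × 10^7 / (0.25 × 8.61) = 4.646 × 10^6 m²
A = 4.646 × 10^6 m² = 4.646 km²

A ≈ 4.65 km²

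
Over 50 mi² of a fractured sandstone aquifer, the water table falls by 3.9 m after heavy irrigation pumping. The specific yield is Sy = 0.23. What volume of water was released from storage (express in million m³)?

ΔV ≈ 116 million m³

A = 50 mi² = 1.295 × 10^8 m²
ΔV = Sy × A × Δh = 0.23 × 1.295 × 10^8 m² × 3.9 m = 1.162 × 10^8 m³
ΔV = 1.162 × 10^8 m³ = 116.2 million m³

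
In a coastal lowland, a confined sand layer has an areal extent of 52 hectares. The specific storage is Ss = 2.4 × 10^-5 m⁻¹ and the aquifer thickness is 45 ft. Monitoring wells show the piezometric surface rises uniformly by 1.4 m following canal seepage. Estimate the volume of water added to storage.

ΔV ≈ 240 m³

b = 45 ft = 13.72 m
S = Ss × b = 2.4 × 10^-5 m⁻¹ × 13.72 m = 3.292 × 10^-4
A = 52 hectares = 5.2 × 10^5 m²
ΔV = S × A × Δh = 3.292 × 10^-4 × 5.2 × 10^5 m² × 1.4 m = 239.6 m³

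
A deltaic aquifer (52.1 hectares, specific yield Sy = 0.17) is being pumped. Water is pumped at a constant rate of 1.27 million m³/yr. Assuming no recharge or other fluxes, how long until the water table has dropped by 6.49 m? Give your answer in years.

t ≈ 0.453 years

A = 52.1 hectares = 5.21 × 10^5 m²
ΔV = Sy × A × Δh = 0.17 × 5.21 × 10^5 × 6.49 = 5.748 × 10^5 m³
Q = 1.27 million m³/yr = 3479 m³/d
t = ΔV / Q = 5.748 × 10^5 m³ / 3479 m³/d = 165.2 d
t = 165.2 d ≈ 0.4526 years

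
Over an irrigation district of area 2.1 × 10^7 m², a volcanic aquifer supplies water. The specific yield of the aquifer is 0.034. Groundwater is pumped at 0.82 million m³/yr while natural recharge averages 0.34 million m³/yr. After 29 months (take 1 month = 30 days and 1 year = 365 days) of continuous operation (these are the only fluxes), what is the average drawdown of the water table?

Net abstraction = 0.82 − 0.34 = 0.48 million m³/yr
Q_net = 0.48 million m³/yr = 1315 m³/d
t = 29 months = 870 d
ΔV = Q × t = 1315 m³/d × 870 d = 1.144 × 10^6 m³
Δh = ΔV / (Sy × A) = 1.144 × 10^6 / (0.034 × 2.1 × 10^7) = 1.602 m

Δh ≈ 1.6 m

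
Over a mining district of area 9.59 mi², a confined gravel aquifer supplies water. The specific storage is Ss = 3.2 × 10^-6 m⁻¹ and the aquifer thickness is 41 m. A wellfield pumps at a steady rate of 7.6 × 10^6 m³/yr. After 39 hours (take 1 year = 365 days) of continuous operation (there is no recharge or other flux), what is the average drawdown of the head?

Δh ≈ 10.4 m

S = Ss × b = 3.2 × 10^-6 m⁻¹ × 41 m = 1.312 × 10^-4
A = 9.59 mi² = 2.484 × 10^7 m²
Q = 7.6 × 10^6 m³/yr = 20820 m³/d
t = 39 hours = 1.625 d
ΔV = Q × t = 20820 m³/d × 1.625 d = 33840 m³
Δh = ΔV / (S × A) = 33840 / (1.312 × 10^-4 × 2.484 × 10^7) = 10.38 m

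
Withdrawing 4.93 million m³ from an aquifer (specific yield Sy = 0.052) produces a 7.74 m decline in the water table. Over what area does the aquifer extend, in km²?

ΔV = 4.93 million m³ = 4.93 × 10^6 m³
A = ΔV / (Sy × Δh) = 4.93 × 10^6 / (0.052 × 7.74) = 1.225 × 10^7 m²
A = 1.225 × 10^7 m² = 12.25 km²

A ≈ 12.2 km²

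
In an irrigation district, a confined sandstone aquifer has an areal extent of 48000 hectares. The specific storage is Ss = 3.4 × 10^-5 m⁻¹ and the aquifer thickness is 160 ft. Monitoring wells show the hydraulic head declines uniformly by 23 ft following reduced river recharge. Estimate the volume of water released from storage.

ΔV ≈ 5.58 × 10^6 m³

b = 160 ft = 48.77 m
S = Ss × b = 3.4 × 10^-5 m⁻¹ × 48.77 m = 1.658 × 10^-3
A = 48000 hectares = 4.8 × 10^8 m²
Δh = 23 ft = 7.01 m
ΔV = S × A × Δh = 0.001658 × 4.8 × 10^8 m² × 7.01 m = 5.58 × 10^6 m³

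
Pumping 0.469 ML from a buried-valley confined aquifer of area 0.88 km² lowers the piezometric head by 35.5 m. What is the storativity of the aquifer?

S ≈ 1.5 × 10^-5

A = 0.88 km² = 8.8 × 10^5 m²
ΔV = 0.469 ML = 469 m³
S = ΔV / (A × Δh) = 469 m³ / (8.8 × 10^5 m² × 35.5 m) = 1.501 × 10^-5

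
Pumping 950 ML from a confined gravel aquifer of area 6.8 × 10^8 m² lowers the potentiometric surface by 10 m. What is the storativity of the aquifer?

ΔV = 950 ML = 9.5 × 10^5 m³
S = ΔV / (A × Δh) = 9.5 × 10^5 m³ / (6.8 × 10^8 m² × 10 m) = 1.397 × 10^-4

S ≈ 1.4 × 10^-4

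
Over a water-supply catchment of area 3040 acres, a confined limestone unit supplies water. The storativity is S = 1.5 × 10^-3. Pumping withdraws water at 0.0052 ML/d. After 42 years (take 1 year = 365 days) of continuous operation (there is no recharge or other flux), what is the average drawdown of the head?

Δh ≈ 4.32 m

A = 3040 acres = 1.23 × 10^7 m²
Q = 0.0052 ML/d = 5.2 m³/d
t = 42 years = 15330 d
ΔV = Q × t = 5.2 m³/d × 15330 d = 79720 m³
Δh = ΔV / (S × A) = 79720 / (0.0015 × 1.23 × 10^7) = 4.32 m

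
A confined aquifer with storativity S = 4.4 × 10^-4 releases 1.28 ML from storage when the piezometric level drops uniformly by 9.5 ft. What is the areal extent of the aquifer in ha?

Δh = 9.5 ft = 2.896 m
ΔV = 1.28 ML = 1280 m³
A = ΔV / (S × Δh) = 1280 / (4.4 × 10^-4 × 2.896) = 1.005 × 10^6 m²
A = 1.005 × 10^6 m² = 100.5 ha

A ≈ 100 ha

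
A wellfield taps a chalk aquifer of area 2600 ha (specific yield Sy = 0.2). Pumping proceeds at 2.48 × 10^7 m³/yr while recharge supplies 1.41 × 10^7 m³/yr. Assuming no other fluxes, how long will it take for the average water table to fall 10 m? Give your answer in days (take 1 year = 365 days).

t ≈ 1770 days

A = 2600 ha = 2.6 × 10^7 m²
ΔV = Sy × A × Δh = 0.2 × 2.6 × 10^7 × 10 = 5.2 × 10^7 m³
Net withdrawal = 2.48 × 10^7 − 1.41 × 10^7 = 1.07 × 10^7 m³/yr = 29320 m³/d
t = ΔV / Q = 5.2 × 10^7 m³ / 29320 m³/d = 1774 d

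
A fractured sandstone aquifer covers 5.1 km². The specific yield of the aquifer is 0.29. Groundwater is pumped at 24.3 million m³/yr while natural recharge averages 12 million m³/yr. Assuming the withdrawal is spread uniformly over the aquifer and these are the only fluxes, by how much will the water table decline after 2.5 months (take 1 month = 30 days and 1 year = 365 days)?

Δh ≈ 1.71 m

A = 5.1 km² = 5.1 × 10^6 m²
Net abstraction = 24.3 − 12 = 12.3 million m³/yr
Q_net = 12.3 million m³/yr = 33700 m³/d
t = 2.5 months = 75 d
ΔV = Q × t = 33700 m³/d × 75 d = 2.527 × 10^6 m³
Δh = ΔV / (Sy × A) = 2.527 × 10^6 / (0.29 × 5.1 × 10^6) = 1.709 m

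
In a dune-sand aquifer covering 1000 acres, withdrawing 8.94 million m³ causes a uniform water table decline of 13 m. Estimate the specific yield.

A = 1000 acres = 4.047 × 10^6 m²
ΔV = 8.94 million m³ = 8.94 × 10^6 m³
Sy = ΔV / (A × Δh) = 8.94 × 10^6 m³ / (4.047 × 10^6 m² × 13 m) = 0.1699

Sy ≈ 0.17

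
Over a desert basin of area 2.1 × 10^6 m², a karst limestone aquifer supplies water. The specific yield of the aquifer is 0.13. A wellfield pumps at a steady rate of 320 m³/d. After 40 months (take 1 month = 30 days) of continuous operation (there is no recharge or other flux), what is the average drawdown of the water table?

Δh ≈ 1.41 m

t = 40 months = 1200 d
ΔV = Q × t = 320 m³/d × 1200 d = 3.84 × 10^5 m³
Δh = ΔV / (Sy × A) = 3.84 × 10^5 / (0.13 × 2.1 × 10^6) = 1.407 m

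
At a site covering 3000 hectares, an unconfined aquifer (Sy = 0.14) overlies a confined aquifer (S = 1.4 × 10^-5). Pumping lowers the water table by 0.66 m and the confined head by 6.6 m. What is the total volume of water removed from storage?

A = 3000 hectares = 3 × 10^7 m²
Unconfined: ΔV_u = Sy × A × Δh_u = 0.14 × 3 × 10^7 × 0.66 = 2.772 × 10^6 m³
Confined: ΔV_c = S × A × Δh_c = 1.4 × 10^-5 × 3 × 10^7 × 6.6 = 2772 m³
Total ΔV = 2.772 × 10^6 + 2772 = 2.775 × 10^6 m³

ΔV ≈ 2.77 × 10^6 m³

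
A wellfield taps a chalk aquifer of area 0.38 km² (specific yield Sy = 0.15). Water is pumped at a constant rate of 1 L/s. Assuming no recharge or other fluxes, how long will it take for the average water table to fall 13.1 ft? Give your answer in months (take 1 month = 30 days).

t ≈ 87.8 months

A = 0.38 km² = 3.8 × 10^5 m²
Δh = 13.1 ft = 3.993 m
ΔV = Sy × A × Δh = 0.15 × 3.8 × 10^5 × 3.993 = 2.276 × 10^5 m³
Q = 1 L/s = 86.4 m³/d
t = ΔV / Q = 2.276 × 10^5 m³ / 86.4 m³/d = 2634 d
t = 2634 d ≈ 87.81 months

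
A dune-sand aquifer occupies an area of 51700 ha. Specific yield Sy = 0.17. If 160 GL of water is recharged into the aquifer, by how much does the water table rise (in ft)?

Δh ≈ 5.97 ft

A = 51700 ha = 5.17 × 10^8 m²
ΔV = 160 GL = 1.6 × 10^8 m³
Δh = ΔV / (Sy × A) = 1.6 × 10^8 m³ / (0.17 × 5.17 × 10^8 m²) = 1.82 m
Δh = 1.82 m = 5.973 ft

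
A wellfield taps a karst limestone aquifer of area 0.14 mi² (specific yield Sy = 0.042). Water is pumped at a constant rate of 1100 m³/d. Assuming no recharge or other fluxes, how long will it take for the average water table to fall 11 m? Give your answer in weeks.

t ≈ 21.8 weeks

A = 0.14 mi² = 3.626 × 10^5 m²
ΔV = Sy × A × Δh = 0.042 × 3.626 × 10^5 × 11 = 1.675 × 10^5 m³
t = ΔV / Q = 1.675 × 10^5 m³ / 1100 m³/d = 152.3 d
t = 152.3 d ≈ 21.76 weeks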